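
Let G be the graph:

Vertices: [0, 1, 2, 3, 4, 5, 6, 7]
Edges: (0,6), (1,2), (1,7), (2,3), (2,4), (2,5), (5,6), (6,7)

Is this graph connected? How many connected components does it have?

Checking connectivity: the graph has 1 connected component(s).
All vertices are reachable from each other. The graph IS connected.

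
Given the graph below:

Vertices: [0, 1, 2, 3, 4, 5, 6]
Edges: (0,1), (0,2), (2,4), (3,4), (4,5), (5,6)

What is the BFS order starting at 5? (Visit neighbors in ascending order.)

BFS from vertex 5 (neighbors processed in ascending order):
Visit order: 5, 4, 6, 2, 3, 0, 1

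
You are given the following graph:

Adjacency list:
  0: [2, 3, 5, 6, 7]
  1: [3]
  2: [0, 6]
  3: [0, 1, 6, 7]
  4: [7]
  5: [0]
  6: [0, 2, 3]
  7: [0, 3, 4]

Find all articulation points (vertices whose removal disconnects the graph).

An articulation point is a vertex whose removal disconnects the graph.
Articulation points: [0, 3, 7]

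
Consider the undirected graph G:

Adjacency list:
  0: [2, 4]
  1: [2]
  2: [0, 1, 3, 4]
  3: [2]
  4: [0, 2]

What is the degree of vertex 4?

Vertex 4 has neighbors [0, 2], so deg(4) = 2.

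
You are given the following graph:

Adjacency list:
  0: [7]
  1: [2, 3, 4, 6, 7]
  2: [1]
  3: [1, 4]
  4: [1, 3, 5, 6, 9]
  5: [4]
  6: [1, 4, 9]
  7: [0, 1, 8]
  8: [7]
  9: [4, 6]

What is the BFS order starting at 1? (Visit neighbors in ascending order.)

BFS from vertex 1 (neighbors processed in ascending order):
Visit order: 1, 2, 3, 4, 6, 7, 5, 9, 0, 8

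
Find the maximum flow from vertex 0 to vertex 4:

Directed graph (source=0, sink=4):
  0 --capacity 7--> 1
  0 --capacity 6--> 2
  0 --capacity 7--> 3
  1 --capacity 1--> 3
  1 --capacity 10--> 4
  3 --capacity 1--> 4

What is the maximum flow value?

Computing max flow:
  Flow on (0->1): 7/7
  Flow on (0->3): 1/7
  Flow on (1->4): 7/10
  Flow on (3->4): 1/1
Maximum flow = 8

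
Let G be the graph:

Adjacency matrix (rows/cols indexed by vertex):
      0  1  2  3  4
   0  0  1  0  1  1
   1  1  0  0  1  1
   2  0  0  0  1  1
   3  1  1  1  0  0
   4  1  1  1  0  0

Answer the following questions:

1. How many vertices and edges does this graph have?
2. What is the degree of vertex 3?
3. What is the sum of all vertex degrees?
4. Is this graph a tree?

Count: 5 vertices, 7 edges.
Vertex 3 has neighbors [0, 1, 2], degree = 3.
Handshaking lemma: 2 * 7 = 14.
A tree on 5 vertices has 4 edges. This graph has 7 edges (3 extra). Not a tree.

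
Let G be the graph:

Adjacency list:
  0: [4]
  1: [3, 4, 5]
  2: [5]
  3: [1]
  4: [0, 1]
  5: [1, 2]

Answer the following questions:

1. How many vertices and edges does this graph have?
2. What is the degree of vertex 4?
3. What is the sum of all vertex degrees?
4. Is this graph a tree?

Count: 6 vertices, 5 edges.
Vertex 4 has neighbors [0, 1], degree = 2.
Handshaking lemma: 2 * 5 = 10.
A graph is a tree iff it is connected and has exactly n-1 edges. This graph is connected (all 6 vertices in one component) and has 6-1 = 5 edges. It is a tree.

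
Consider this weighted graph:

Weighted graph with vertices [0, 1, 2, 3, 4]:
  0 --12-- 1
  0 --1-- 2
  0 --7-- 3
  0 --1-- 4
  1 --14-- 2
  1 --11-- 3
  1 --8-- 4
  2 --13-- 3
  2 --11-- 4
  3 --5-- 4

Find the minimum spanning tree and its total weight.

Applying Kruskal's algorithm (sort edges by weight, add if no cycle):
  Add (0,4) w=1
  Add (0,2) w=1
  Add (3,4) w=5
  Skip (0,3) w=7 (creates cycle)
  Add (1,4) w=8
  Skip (1,3) w=11 (creates cycle)
  Skip (2,4) w=11 (creates cycle)
  Skip (0,1) w=12 (creates cycle)
  Skip (2,3) w=13 (creates cycle)
  Skip (1,2) w=14 (creates cycle)
MST weight = 15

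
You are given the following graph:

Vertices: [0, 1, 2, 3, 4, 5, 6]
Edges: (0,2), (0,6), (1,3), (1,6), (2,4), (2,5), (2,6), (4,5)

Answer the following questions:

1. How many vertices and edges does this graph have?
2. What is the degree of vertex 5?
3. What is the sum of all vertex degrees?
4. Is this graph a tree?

Count: 7 vertices, 8 edges.
Vertex 5 has neighbors [2, 4], degree = 2.
Handshaking lemma: 2 * 8 = 16.
A tree on 7 vertices has 6 edges. This graph has 8 edges (2 extra). Not a tree.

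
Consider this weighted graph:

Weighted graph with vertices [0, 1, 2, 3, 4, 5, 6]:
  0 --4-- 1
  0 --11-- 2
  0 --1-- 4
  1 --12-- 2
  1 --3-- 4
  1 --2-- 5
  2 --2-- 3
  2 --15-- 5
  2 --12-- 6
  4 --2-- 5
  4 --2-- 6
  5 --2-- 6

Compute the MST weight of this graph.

Applying Kruskal's algorithm (sort edges by weight, add if no cycle):
  Add (0,4) w=1
  Add (1,5) w=2
  Add (2,3) w=2
  Add (4,6) w=2
  Add (4,5) w=2
  Skip (5,6) w=2 (creates cycle)
  Skip (1,4) w=3 (creates cycle)
  Skip (0,1) w=4 (creates cycle)
  Add (0,2) w=11
  Skip (1,2) w=12 (creates cycle)
  Skip (2,6) w=12 (creates cycle)
  Skip (2,5) w=15 (creates cycle)
MST weight = 20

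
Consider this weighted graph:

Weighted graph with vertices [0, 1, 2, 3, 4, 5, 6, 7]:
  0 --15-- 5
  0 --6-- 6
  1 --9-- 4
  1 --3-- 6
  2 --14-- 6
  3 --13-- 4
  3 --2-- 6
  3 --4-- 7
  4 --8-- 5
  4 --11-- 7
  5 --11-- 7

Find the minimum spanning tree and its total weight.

Applying Kruskal's algorithm (sort edges by weight, add if no cycle):
  Add (3,6) w=2
  Add (1,6) w=3
  Add (3,7) w=4
  Add (0,6) w=6
  Add (4,5) w=8
  Add (1,4) w=9
  Skip (4,7) w=11 (creates cycle)
  Skip (5,7) w=11 (creates cycle)
  Skip (3,4) w=13 (creates cycle)
  Add (2,6) w=14
  Skip (0,5) w=15 (creates cycle)
MST weight = 46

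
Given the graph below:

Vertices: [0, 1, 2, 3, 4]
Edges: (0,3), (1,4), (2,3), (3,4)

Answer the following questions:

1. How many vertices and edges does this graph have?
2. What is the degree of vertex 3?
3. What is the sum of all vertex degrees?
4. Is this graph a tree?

Count: 5 vertices, 4 edges.
Vertex 3 has neighbors [0, 2, 4], degree = 3.
Handshaking lemma: 2 * 4 = 8.
A graph is a tree iff it is connected and has exactly n-1 edges. This graph is connected (all 5 vertices in one component) and has 5-1 = 4 edges. It is a tree.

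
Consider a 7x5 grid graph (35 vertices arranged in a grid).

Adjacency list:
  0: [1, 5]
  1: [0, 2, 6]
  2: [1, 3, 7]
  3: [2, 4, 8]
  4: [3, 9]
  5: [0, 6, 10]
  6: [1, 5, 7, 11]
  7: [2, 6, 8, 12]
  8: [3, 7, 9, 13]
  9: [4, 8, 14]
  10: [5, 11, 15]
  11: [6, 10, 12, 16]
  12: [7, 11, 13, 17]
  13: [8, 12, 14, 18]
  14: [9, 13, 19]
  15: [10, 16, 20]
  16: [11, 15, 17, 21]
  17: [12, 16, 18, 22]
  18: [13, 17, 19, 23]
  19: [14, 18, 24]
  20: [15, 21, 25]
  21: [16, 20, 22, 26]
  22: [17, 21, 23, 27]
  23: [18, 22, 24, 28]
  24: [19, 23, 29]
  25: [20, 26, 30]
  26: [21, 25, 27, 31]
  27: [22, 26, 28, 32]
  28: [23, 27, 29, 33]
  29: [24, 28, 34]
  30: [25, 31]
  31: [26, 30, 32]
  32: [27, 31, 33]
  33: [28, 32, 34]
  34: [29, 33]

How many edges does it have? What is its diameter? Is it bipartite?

A 7x5 grid has 30 vertical edges and 28 horizontal edges.
Total edges = 30 + 28 = 58.
Diameter = (7-1) + (5-1) = 10 (corner to opposite corner).
Grid graphs are bipartite (checkerboard coloring).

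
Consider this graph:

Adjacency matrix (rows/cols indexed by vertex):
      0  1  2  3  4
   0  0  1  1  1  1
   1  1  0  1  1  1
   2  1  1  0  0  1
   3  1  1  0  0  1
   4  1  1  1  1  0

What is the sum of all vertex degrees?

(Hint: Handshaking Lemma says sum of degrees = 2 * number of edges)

Count edges: 9 edges.
By Handshaking Lemma: sum of degrees = 2 * 9 = 18.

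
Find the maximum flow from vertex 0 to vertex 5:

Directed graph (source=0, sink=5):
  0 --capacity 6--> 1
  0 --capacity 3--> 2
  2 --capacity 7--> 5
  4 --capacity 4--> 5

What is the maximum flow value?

Computing max flow:
  Flow on (0->2): 3/3
  Flow on (2->5): 3/7
Maximum flow = 3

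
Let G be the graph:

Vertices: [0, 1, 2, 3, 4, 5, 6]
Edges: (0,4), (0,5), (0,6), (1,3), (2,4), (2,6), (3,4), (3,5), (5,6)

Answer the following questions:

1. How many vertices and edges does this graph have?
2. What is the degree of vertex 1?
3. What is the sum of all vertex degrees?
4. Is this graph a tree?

Count: 7 vertices, 9 edges.
Vertex 1 has neighbors [3], degree = 1.
Handshaking lemma: 2 * 9 = 18.
A tree on 7 vertices has 6 edges. This graph has 9 edges (3 extra). Not a tree.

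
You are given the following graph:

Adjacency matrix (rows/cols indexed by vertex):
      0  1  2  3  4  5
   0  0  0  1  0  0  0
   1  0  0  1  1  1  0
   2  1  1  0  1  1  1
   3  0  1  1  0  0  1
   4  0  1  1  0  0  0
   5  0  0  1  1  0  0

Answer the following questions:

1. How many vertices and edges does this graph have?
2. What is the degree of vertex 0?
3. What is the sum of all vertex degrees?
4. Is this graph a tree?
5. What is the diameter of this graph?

Count: 6 vertices, 8 edges.
Vertex 0 has neighbors [2], degree = 1.
Handshaking lemma: 2 * 8 = 16.
A tree on 6 vertices has 5 edges. This graph has 8 edges (3 extra). Not a tree.
Diameter (longest shortest path) = 2.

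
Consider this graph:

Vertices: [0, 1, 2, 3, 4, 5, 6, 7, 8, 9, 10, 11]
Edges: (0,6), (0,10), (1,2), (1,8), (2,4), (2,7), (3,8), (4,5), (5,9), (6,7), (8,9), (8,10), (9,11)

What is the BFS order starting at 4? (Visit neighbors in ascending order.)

BFS from vertex 4 (neighbors processed in ascending order):
Visit order: 4, 2, 5, 1, 7, 9, 8, 6, 11, 3, 10, 0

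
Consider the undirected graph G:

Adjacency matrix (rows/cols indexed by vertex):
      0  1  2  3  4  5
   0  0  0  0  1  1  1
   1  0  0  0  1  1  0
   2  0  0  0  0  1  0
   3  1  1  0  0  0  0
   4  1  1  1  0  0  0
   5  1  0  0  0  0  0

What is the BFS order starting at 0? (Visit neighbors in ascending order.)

BFS from vertex 0 (neighbors processed in ascending order):
Visit order: 0, 3, 4, 5, 1, 2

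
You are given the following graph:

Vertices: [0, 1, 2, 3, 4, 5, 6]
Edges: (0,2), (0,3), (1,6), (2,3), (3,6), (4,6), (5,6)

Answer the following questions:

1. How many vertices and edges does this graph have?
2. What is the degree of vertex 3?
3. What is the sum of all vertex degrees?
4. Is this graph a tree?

Count: 7 vertices, 7 edges.
Vertex 3 has neighbors [0, 2, 6], degree = 3.
Handshaking lemma: 2 * 7 = 14.
A tree on 7 vertices has 6 edges. This graph has 7 edges (1 extra). Not a tree.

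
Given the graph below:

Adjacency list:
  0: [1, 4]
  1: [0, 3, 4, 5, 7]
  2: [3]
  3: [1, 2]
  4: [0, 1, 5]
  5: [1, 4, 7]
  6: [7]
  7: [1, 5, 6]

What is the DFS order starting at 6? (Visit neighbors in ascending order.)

DFS from vertex 6 (neighbors processed in ascending order):
Visit order: 6, 7, 1, 0, 4, 5, 3, 2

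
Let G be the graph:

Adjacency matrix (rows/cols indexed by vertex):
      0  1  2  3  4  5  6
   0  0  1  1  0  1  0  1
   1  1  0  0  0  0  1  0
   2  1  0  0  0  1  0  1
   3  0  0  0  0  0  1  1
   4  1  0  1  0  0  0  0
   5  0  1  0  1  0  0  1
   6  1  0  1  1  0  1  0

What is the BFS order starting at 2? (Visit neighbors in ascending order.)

BFS from vertex 2 (neighbors processed in ascending order):
Visit order: 2, 0, 4, 6, 1, 3, 5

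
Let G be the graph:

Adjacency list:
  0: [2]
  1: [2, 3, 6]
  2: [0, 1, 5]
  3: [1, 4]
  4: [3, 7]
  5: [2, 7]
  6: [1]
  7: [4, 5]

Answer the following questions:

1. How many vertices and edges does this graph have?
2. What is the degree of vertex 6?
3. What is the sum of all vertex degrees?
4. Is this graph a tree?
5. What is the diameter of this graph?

Count: 8 vertices, 8 edges.
Vertex 6 has neighbors [1], degree = 1.
Handshaking lemma: 2 * 8 = 16.
A tree on 8 vertices has 7 edges. This graph has 8 edges (1 extra). Not a tree.
Diameter (longest shortest path) = 4.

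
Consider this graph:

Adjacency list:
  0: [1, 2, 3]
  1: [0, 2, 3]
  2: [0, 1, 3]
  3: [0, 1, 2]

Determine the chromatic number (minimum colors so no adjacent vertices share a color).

The graph has a maximum clique of size 4 (lower bound on chromatic number).
A valid 4-coloring: {0: 0, 1: 1, 2: 2, 3: 3}.
Chromatic number = 4.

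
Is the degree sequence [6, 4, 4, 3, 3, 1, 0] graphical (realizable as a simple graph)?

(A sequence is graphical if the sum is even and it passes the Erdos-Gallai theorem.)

Sum of degrees = 21. Sum is odd, so the sequence is NOT graphical.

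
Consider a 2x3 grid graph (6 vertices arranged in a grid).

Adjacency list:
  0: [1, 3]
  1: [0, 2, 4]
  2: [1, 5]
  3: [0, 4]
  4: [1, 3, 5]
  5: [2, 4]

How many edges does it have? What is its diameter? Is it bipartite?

A 2x3 grid has 3 vertical edges and 4 horizontal edges.
Total edges = 3 + 4 = 7.
Diameter = (2-1) + (3-1) = 3 (corner to opposite corner).
Grid graphs are bipartite (checkerboard coloring).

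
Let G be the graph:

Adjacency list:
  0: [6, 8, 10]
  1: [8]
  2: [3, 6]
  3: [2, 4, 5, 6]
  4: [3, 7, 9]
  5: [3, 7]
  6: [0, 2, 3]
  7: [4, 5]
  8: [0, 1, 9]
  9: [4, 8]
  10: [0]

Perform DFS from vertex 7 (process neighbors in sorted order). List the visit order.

DFS from vertex 7 (neighbors processed in ascending order):
Visit order: 7, 4, 3, 2, 6, 0, 8, 1, 9, 10, 5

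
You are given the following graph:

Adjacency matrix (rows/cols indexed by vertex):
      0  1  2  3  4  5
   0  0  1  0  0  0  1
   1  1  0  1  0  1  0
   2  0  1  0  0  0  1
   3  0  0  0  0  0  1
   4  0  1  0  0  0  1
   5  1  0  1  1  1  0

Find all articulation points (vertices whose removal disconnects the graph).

An articulation point is a vertex whose removal disconnects the graph.
Articulation points: [5]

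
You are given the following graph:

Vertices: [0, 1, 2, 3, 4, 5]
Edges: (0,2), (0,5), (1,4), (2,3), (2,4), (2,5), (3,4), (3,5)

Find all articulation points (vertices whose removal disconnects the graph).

An articulation point is a vertex whose removal disconnects the graph.
Articulation points: [4]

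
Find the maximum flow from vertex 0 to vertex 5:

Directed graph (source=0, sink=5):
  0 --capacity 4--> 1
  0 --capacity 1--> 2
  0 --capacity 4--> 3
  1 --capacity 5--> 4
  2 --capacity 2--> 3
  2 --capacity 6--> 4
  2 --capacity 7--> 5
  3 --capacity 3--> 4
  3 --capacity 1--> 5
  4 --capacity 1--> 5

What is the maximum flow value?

Computing max flow:
  Flow on (0->1): 1/4
  Flow on (0->2): 1/1
  Flow on (0->3): 1/4
  Flow on (1->4): 1/5
  Flow on (2->5): 1/7
  Flow on (3->5): 1/1
  Flow on (4->5): 1/1
Maximum flow = 3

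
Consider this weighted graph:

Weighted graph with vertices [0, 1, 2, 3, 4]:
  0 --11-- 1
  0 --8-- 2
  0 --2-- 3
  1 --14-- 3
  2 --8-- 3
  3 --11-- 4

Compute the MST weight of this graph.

Applying Kruskal's algorithm (sort edges by weight, add if no cycle):
  Add (0,3) w=2
  Add (0,2) w=8
  Skip (2,3) w=8 (creates cycle)
  Add (0,1) w=11
  Add (3,4) w=11
  Skip (1,3) w=14 (creates cycle)
MST weight = 32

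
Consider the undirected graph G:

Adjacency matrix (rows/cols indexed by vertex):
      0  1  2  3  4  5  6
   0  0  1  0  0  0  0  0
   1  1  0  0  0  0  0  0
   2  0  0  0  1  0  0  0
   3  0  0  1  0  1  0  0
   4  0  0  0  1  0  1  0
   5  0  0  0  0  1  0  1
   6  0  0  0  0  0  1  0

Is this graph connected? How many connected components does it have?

Checking connectivity: the graph has 2 connected component(s).
Components: [[0, 1], [2, 3, 4, 5, 6]]. The graph is NOT connected.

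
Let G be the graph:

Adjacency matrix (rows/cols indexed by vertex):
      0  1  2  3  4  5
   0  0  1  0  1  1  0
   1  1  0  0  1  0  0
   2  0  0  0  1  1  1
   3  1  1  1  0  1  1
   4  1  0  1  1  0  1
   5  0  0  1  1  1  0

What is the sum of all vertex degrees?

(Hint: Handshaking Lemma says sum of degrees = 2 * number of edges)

Count edges: 10 edges.
By Handshaking Lemma: sum of degrees = 2 * 10 = 20.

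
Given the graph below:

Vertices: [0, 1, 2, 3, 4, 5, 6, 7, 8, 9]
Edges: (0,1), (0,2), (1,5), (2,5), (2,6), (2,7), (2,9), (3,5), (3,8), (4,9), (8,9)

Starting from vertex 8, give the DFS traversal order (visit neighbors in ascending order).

DFS from vertex 8 (neighbors processed in ascending order):
Visit order: 8, 3, 5, 1, 0, 2, 6, 7, 9, 4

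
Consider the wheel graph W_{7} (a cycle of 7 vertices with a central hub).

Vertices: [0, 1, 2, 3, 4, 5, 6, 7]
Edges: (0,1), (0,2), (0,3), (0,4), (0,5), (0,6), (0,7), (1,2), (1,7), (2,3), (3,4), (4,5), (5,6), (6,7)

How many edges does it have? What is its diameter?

Wheel graph W_{7}: 7 cycle edges + 7 spoke edges = 14 edges.
The hub is distance 1 from all cycle vertices. Max distance between cycle vertices through hub is 2.
Diameter = 2.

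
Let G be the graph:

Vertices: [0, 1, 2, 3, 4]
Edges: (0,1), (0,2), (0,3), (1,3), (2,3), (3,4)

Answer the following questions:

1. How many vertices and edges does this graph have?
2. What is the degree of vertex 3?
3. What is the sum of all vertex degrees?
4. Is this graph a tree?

Count: 5 vertices, 6 edges.
Vertex 3 has neighbors [0, 1, 2, 4], degree = 4.
Handshaking lemma: 2 * 6 = 12.
A tree on 5 vertices has 4 edges. This graph has 6 edges (2 extra). Not a tree.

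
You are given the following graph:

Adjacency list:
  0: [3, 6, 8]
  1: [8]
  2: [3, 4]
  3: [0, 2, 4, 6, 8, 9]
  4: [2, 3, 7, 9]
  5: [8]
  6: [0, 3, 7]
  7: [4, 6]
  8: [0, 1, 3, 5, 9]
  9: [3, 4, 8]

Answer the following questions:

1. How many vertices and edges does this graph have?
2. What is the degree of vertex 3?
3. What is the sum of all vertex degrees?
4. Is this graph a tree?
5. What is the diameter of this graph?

Count: 10 vertices, 15 edges.
Vertex 3 has neighbors [0, 2, 4, 6, 8, 9], degree = 6.
Handshaking lemma: 2 * 15 = 30.
A tree on 10 vertices has 9 edges. This graph has 15 edges (6 extra). Not a tree.
Diameter (longest shortest path) = 4.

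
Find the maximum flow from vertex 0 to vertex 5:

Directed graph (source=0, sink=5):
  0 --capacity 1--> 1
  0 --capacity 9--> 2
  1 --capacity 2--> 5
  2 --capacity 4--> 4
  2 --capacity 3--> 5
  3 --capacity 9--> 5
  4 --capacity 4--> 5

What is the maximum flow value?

Computing max flow:
  Flow on (0->1): 1/1
  Flow on (0->2): 7/9
  Flow on (1->5): 1/2
  Flow on (2->4): 4/4
  Flow on (2->5): 3/3
  Flow on (4->5): 4/4
Maximum flow = 8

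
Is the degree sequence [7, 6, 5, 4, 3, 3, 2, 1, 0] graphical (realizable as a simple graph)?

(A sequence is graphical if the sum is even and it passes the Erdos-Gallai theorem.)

Sum of degrees = 31. Sum is odd, so the sequence is NOT graphical.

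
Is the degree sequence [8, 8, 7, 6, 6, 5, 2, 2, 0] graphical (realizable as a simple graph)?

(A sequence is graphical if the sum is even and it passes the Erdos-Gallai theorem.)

Sum of degrees = 44. Sum is even but fails Erdos-Gallai. The sequence is NOT graphical.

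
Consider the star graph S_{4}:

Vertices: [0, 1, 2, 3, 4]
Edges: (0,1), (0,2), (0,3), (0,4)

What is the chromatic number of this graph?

S_{4} has one hub adjacent to 4 leaves; leaves are pairwise non-adjacent.
Color the hub 0 and every leaf 1.
Chromatic number = 2.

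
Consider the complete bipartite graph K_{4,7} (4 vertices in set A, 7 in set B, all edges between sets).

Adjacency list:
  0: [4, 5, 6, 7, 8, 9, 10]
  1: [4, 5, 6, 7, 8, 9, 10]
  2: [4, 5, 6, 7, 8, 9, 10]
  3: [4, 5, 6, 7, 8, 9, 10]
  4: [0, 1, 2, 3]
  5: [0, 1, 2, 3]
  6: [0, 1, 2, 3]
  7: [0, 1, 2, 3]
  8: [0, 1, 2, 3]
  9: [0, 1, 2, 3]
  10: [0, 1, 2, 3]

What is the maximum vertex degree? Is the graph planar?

Set-A vertices have degree 7; set-B vertices have degree 4. Maximum degree = max(4,7) = 7.
K_{4,7} contains K_{3,3} as a subgraph (since both sides have >= 3 vertices); by Kuratowski's theorem it is not planar.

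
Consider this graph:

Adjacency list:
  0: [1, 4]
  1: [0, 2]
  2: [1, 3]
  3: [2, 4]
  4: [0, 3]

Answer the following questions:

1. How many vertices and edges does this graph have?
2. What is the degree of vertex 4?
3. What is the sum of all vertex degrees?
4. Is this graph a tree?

Count: 5 vertices, 5 edges.
Vertex 4 has neighbors [0, 3], degree = 2.
Handshaking lemma: 2 * 5 = 10.
A tree on 5 vertices has 4 edges. This graph has 5 edges (1 extra). Not a tree.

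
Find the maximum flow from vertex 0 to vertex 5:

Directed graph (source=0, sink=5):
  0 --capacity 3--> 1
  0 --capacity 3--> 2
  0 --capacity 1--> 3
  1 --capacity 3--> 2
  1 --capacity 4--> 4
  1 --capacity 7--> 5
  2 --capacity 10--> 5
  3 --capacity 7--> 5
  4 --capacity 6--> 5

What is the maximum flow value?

Computing max flow:
  Flow on (0->1): 3/3
  Flow on (0->2): 3/3
  Flow on (0->3): 1/1
  Flow on (1->5): 3/7
  Flow on (2->5): 3/10
  Flow on (3->5): 1/7
Maximum flow = 7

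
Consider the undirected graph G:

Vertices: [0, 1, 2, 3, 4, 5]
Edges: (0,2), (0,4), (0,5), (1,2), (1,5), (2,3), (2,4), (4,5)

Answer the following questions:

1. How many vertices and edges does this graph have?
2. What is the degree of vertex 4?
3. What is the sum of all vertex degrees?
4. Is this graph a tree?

Count: 6 vertices, 8 edges.
Vertex 4 has neighbors [0, 2, 5], degree = 3.
Handshaking lemma: 2 * 8 = 16.
A tree on 6 vertices has 5 edges. This graph has 8 edges (3 extra). Not a tree.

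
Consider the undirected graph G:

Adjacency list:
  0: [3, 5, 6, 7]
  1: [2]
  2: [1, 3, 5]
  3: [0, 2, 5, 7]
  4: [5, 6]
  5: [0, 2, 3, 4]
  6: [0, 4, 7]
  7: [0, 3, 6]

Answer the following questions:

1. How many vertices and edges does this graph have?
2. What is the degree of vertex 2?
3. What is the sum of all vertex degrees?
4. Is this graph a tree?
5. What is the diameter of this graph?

Count: 8 vertices, 12 edges.
Vertex 2 has neighbors [1, 3, 5], degree = 3.
Handshaking lemma: 2 * 12 = 24.
A tree on 8 vertices has 7 edges. This graph has 12 edges (5 extra). Not a tree.
Diameter (longest shortest path) = 4.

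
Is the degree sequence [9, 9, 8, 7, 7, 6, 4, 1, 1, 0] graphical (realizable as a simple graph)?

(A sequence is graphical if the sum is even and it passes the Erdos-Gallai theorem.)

Sum of degrees = 52. Sum is even but fails Erdos-Gallai. The sequence is NOT graphical.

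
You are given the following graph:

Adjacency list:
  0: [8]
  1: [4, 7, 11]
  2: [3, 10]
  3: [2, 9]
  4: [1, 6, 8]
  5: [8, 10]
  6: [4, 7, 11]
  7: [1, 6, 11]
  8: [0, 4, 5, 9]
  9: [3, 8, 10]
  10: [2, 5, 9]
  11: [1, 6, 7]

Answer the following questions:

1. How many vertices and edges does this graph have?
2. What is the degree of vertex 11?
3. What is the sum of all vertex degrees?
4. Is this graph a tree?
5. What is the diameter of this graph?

Count: 12 vertices, 16 edges.
Vertex 11 has neighbors [1, 6, 7], degree = 3.
Handshaking lemma: 2 * 16 = 32.
A tree on 12 vertices has 11 edges. This graph has 16 edges (5 extra). Not a tree.
Diameter (longest shortest path) = 6.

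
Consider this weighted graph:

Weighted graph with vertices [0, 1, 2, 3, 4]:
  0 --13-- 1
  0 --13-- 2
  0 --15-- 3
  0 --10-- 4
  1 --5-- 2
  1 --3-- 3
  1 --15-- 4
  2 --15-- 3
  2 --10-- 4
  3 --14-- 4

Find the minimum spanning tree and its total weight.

Applying Kruskal's algorithm (sort edges by weight, add if no cycle):
  Add (1,3) w=3
  Add (1,2) w=5
  Add (0,4) w=10
  Add (2,4) w=10
  Skip (0,1) w=13 (creates cycle)
  Skip (0,2) w=13 (creates cycle)
  Skip (3,4) w=14 (creates cycle)
  Skip (0,3) w=15 (creates cycle)
  Skip (1,4) w=15 (creates cycle)
  Skip (2,3) w=15 (creates cycle)
MST weight = 28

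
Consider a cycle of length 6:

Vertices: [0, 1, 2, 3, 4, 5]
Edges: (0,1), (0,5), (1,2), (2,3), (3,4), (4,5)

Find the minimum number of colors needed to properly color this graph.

This is an even cycle (C_6). Even cycles are bipartite.
Chromatic number = 2.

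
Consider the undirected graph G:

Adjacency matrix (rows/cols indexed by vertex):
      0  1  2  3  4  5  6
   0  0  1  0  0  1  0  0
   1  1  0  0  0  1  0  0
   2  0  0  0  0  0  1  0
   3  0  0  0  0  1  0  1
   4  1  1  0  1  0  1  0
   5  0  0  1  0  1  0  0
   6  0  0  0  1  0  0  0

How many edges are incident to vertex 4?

Vertex 4 has neighbors [0, 1, 3, 5], so deg(4) = 4.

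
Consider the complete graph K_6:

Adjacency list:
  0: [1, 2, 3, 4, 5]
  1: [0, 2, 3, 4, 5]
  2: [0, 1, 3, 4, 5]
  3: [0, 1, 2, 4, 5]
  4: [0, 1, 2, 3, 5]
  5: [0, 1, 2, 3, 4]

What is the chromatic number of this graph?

In K_6, every vertex is adjacent to every other vertex.
Each vertex needs a unique color.
Chromatic number = 6.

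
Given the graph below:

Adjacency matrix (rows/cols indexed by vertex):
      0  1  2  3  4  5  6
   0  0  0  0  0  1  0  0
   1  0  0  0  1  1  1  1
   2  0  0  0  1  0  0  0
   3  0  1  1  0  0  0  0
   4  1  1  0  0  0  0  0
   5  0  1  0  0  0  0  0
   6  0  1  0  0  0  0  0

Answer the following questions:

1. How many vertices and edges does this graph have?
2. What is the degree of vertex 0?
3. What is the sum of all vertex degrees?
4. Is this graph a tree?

Count: 7 vertices, 6 edges.
Vertex 0 has neighbors [4], degree = 1.
Handshaking lemma: 2 * 6 = 12.
A graph is a tree iff it is connected and has exactly n-1 edges. This graph is connected (all 7 vertices in one component) and has 7-1 = 6 edges. It is a tree.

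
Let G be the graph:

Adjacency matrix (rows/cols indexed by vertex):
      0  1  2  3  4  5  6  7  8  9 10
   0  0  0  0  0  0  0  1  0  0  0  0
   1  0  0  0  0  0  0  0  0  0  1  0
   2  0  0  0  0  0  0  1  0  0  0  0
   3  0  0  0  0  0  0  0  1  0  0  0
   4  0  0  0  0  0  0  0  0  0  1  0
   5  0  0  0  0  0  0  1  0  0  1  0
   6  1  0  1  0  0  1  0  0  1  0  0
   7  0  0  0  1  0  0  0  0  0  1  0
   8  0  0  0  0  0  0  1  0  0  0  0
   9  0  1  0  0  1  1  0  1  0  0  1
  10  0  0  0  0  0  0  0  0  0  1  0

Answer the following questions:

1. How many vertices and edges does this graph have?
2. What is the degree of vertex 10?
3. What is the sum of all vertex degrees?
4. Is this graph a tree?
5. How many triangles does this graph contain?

Count: 11 vertices, 10 edges.
Vertex 10 has neighbors [9], degree = 1.
Handshaking lemma: 2 * 10 = 20.
A graph is a tree iff it is connected and has exactly n-1 edges. This graph is connected (all 11 vertices in one component) and has 11-1 = 10 edges. It is a tree.
Number of triangles = 0.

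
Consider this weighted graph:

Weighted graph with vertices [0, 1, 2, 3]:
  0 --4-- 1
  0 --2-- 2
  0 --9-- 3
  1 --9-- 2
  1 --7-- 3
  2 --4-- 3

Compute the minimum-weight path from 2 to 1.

Using Dijkstra's algorithm from vertex 2:
Shortest path: 2 -> 0 -> 1
Total weight: 2 + 4 = 6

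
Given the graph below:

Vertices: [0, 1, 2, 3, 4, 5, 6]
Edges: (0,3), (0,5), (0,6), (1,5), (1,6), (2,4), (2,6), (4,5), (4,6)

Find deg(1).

Vertex 1 has neighbors [5, 6], so deg(1) = 2.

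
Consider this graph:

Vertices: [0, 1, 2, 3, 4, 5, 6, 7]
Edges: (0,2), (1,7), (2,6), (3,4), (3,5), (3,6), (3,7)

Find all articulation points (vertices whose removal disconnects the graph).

An articulation point is a vertex whose removal disconnects the graph.
Articulation points: [2, 3, 6, 7]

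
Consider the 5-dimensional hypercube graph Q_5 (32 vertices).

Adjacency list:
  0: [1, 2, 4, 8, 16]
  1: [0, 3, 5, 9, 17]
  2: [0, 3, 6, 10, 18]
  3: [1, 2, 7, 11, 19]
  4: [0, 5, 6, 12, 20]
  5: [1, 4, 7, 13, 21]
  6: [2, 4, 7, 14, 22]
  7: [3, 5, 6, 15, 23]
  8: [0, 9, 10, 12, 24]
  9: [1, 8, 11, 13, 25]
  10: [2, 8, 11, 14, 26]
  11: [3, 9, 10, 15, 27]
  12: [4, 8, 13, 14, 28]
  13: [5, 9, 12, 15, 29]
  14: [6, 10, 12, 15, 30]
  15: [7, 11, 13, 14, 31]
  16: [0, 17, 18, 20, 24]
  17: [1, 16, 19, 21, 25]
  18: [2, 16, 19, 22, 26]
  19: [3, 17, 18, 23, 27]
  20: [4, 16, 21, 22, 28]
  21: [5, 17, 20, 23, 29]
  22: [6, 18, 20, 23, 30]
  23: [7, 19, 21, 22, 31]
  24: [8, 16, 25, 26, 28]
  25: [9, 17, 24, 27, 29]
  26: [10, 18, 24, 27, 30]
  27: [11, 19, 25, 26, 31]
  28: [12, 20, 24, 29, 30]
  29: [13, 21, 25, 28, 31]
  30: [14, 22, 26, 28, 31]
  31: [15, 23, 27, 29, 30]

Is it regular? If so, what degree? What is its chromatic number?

In Q_5, every vertex has exactly 5 neighbors (flip one of 5 bits), so it is 5-regular.
Q_5 is bipartite (partition by bit-parity), so chromatic number = 2.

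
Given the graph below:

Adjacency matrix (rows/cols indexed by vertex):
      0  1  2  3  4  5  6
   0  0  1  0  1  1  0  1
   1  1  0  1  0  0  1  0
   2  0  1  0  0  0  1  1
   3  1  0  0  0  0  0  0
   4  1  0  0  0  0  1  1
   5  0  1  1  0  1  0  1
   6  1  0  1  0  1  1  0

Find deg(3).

Vertex 3 has neighbors [0], so deg(3) = 1.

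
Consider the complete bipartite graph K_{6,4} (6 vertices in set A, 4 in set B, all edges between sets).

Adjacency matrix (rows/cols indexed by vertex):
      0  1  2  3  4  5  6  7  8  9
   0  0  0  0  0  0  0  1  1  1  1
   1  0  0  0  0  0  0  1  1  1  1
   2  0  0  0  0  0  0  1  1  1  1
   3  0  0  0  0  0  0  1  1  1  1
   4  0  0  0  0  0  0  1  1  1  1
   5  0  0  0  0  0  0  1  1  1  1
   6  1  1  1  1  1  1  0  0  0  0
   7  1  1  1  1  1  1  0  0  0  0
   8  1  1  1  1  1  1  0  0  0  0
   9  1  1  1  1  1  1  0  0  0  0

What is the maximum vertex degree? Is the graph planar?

Set-A vertices have degree 4; set-B vertices have degree 6. Maximum degree = max(6,4) = 6.
K_{6,4} contains K_{3,3} as a subgraph (since both sides have >= 3 vertices); by Kuratowski's theorem it is not planar.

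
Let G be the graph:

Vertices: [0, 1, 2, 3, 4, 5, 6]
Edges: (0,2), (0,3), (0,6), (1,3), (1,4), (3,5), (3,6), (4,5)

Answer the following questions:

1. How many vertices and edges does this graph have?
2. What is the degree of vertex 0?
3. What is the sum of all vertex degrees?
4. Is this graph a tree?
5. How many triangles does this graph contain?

Count: 7 vertices, 8 edges.
Vertex 0 has neighbors [2, 3, 6], degree = 3.
Handshaking lemma: 2 * 8 = 16.
A tree on 7 vertices has 6 edges. This graph has 8 edges (2 extra). Not a tree.
Number of triangles = 1.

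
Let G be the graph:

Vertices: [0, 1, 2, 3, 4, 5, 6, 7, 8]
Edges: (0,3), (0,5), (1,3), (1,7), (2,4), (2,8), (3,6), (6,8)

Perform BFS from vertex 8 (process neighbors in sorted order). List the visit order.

BFS from vertex 8 (neighbors processed in ascending order):
Visit order: 8, 2, 6, 4, 3, 0, 1, 5, 7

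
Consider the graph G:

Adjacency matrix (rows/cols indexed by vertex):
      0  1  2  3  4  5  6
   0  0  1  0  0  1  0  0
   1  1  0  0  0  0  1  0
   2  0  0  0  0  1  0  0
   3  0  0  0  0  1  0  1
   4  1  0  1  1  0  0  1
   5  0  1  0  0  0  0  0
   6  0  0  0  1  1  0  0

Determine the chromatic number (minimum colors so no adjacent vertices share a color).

The graph has a maximum clique of size 3 (lower bound on chromatic number).
A valid 3-coloring: {0: 1, 1: 0, 2: 1, 3: 1, 4: 0, 5: 1, 6: 2}.
Chromatic number = 3.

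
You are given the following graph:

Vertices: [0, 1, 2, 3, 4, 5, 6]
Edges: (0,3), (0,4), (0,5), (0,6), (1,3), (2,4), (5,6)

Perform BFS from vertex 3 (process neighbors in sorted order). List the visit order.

BFS from vertex 3 (neighbors processed in ascending order):
Visit order: 3, 0, 1, 4, 5, 6, 2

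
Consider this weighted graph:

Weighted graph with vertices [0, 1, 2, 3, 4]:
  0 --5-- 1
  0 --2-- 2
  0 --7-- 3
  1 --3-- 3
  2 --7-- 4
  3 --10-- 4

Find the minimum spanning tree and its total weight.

Applying Kruskal's algorithm (sort edges by weight, add if no cycle):
  Add (0,2) w=2
  Add (1,3) w=3
  Add (0,1) w=5
  Skip (0,3) w=7 (creates cycle)
  Add (2,4) w=7
  Skip (3,4) w=10 (creates cycle)
MST weight = 17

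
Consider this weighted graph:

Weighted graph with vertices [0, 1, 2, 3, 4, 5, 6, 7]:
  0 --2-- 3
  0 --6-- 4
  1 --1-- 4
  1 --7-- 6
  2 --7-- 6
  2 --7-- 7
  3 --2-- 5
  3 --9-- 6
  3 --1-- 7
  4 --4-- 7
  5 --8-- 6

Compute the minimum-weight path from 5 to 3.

Using Dijkstra's algorithm from vertex 5:
Shortest path: 5 -> 3
Total weight: 2 = 2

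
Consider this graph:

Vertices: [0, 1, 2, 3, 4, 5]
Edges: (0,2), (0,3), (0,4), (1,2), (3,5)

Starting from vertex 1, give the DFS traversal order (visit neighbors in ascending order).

DFS from vertex 1 (neighbors processed in ascending order):
Visit order: 1, 2, 0, 3, 5, 4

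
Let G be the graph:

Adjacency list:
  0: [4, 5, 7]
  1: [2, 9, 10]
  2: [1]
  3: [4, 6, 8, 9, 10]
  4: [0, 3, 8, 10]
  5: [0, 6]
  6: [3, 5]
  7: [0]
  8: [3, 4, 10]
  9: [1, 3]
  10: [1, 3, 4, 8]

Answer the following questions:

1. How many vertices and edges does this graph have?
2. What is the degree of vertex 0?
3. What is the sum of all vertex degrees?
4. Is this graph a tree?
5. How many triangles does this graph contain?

Count: 11 vertices, 15 edges.
Vertex 0 has neighbors [4, 5, 7], degree = 3.
Handshaking lemma: 2 * 15 = 30.
A tree on 11 vertices has 10 edges. This graph has 15 edges (5 extra). Not a tree.
Number of triangles = 4.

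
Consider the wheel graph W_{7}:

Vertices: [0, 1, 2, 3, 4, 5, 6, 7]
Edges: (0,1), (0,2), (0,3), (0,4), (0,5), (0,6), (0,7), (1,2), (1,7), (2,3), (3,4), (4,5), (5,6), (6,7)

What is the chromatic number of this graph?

W_{7} = C_{7} plus a hub adjacent to every cycle vertex.
The outer cycle needs 3 colors (odd cycle); the hub is adjacent to all of them so needs a fresh color.
Chromatic number = 3 + 1 = 4.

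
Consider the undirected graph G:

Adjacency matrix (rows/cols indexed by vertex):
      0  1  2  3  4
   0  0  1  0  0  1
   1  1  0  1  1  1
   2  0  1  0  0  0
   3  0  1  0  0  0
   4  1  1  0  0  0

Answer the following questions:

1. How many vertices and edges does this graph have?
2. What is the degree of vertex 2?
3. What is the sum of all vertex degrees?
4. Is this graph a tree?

Count: 5 vertices, 5 edges.
Vertex 2 has neighbors [1], degree = 1.
Handshaking lemma: 2 * 5 = 10.
A tree on 5 vertices has 4 edges. This graph has 5 edges (1 extra). Not a tree.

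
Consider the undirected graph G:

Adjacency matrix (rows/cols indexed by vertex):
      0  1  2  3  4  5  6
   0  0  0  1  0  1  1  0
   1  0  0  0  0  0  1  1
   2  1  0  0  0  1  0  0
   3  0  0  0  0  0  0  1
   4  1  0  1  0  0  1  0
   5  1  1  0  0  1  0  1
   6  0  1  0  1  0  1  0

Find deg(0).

Vertex 0 has neighbors [2, 4, 5], so deg(0) = 3.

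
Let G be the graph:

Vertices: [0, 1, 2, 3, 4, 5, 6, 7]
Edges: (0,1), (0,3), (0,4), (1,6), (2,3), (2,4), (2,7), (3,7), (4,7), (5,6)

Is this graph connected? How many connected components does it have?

Checking connectivity: the graph has 1 connected component(s).
All vertices are reachable from each other. The graph IS connected.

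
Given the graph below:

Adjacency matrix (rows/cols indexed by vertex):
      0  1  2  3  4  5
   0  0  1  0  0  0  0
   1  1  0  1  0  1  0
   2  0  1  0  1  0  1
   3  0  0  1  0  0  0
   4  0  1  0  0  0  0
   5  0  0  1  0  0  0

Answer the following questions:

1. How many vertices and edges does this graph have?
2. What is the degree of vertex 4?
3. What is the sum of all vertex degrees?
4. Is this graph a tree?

Count: 6 vertices, 5 edges.
Vertex 4 has neighbors [1], degree = 1.
Handshaking lemma: 2 * 5 = 10.
A graph is a tree iff it is connected and has exactly n-1 edges. This graph is connected (all 6 vertices in one component) and has 6-1 = 5 edges. It is a tree.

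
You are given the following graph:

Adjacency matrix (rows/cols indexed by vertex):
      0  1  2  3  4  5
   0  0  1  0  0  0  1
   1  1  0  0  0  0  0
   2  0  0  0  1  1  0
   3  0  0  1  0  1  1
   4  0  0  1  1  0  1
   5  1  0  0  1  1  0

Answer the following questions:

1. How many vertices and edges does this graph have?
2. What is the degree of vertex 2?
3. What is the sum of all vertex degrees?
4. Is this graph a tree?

Count: 6 vertices, 7 edges.
Vertex 2 has neighbors [3, 4], degree = 2.
Handshaking lemma: 2 * 7 = 14.
A tree on 6 vertices has 5 edges. This graph has 7 edges (2 extra). Not a tree.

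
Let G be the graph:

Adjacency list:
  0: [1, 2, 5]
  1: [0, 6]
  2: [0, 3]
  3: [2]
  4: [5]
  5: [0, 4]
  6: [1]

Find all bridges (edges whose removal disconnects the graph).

A bridge is an edge whose removal increases the number of connected components.
Bridges found: (0,1), (0,2), (0,5), (1,6), (2,3), (4,5)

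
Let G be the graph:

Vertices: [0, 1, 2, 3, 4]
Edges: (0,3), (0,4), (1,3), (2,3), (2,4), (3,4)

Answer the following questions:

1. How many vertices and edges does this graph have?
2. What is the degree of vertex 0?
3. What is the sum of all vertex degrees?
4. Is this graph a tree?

Count: 5 vertices, 6 edges.
Vertex 0 has neighbors [3, 4], degree = 2.
Handshaking lemma: 2 * 6 = 12.
A tree on 5 vertices has 4 edges. This graph has 6 edges (2 extra). Not a tree.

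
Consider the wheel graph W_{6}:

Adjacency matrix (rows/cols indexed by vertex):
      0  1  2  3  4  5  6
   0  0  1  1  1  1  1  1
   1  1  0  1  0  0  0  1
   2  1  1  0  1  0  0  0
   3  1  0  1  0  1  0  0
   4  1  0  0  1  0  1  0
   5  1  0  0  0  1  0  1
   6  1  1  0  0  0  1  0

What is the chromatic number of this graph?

W_{6} = C_{6} plus a hub adjacent to every cycle vertex.
The outer cycle needs 2 colors (even cycle); the hub is adjacent to all of them so needs a fresh color.
Chromatic number = 2 + 1 = 3.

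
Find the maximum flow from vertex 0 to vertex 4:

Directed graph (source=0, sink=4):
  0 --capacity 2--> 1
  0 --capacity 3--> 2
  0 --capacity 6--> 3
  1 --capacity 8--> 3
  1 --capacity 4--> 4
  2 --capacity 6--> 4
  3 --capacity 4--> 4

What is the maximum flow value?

Computing max flow:
  Flow on (0->1): 2/2
  Flow on (0->2): 3/3
  Flow on (0->3): 4/6
  Flow on (1->4): 2/4
  Flow on (2->4): 3/6
  Flow on (3->4): 4/4
Maximum flow = 9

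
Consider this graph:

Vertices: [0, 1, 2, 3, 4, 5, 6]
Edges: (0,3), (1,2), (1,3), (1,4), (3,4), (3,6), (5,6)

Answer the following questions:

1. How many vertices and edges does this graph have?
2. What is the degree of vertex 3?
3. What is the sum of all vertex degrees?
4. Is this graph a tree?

Count: 7 vertices, 7 edges.
Vertex 3 has neighbors [0, 1, 4, 6], degree = 4.
Handshaking lemma: 2 * 7 = 14.
A tree on 7 vertices has 6 edges. This graph has 7 edges (1 extra). Not a tree.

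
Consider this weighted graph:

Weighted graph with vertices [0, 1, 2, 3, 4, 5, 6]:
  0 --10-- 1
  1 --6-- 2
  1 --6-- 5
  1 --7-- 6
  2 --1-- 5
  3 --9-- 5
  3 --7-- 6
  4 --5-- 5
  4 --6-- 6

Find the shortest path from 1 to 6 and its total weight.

Using Dijkstra's algorithm from vertex 1:
Shortest path: 1 -> 6
Total weight: 7 = 7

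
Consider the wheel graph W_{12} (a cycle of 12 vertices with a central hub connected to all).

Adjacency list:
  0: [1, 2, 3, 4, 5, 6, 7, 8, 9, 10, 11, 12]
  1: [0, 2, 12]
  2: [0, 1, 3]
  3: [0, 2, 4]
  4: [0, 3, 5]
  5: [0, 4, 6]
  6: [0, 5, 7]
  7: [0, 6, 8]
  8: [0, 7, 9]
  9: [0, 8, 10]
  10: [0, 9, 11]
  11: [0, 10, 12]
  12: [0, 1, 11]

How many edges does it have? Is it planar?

Wheel graph W_{12}: 12 cycle edges + 12 spoke edges = 24 edges.
Total vertices: 13.
The graph is planar.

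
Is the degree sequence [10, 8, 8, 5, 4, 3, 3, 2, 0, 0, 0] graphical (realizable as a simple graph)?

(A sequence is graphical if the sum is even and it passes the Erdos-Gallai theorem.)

Sum of degrees = 43. Sum is odd, so the sequence is NOT graphical.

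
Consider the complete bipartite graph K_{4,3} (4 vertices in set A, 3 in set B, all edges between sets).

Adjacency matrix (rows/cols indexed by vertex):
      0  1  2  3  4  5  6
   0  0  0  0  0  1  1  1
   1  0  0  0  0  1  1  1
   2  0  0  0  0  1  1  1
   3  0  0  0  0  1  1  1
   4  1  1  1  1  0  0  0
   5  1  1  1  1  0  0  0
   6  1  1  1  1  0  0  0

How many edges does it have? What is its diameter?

K_{4,3} has 4 * 3 = 12 edges.
Any vertex reaches any opposite-side vertex in 1 step; same-side vertices reach in 2 steps via any opposite-side vertex.
Diameter = 2.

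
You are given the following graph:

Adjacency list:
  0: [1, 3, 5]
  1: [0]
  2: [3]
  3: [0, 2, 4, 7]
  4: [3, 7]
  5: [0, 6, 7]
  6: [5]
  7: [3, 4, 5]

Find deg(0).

Vertex 0 has neighbors [1, 3, 5], so deg(0) = 3.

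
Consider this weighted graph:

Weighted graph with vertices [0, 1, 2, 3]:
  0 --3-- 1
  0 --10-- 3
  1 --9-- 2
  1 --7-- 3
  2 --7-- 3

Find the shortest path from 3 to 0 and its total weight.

Using Dijkstra's algorithm from vertex 3:
Shortest path: 3 -> 0
Total weight: 10 = 10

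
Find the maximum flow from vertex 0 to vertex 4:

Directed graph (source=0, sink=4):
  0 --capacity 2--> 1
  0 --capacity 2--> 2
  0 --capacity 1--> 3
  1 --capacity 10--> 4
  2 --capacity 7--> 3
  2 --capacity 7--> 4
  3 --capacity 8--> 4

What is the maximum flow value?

Computing max flow:
  Flow on (0->1): 2/2
  Flow on (0->2): 2/2
  Flow on (0->3): 1/1
  Flow on (1->4): 2/10
  Flow on (2->4): 2/7
  Flow on (3->4): 1/8
Maximum flow = 5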